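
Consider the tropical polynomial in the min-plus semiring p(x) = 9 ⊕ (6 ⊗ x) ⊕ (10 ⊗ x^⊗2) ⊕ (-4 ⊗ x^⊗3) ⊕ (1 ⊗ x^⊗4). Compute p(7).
p(7) = 9

A tropical monomial a ⊗ x^⊗i evaluates to a + i · x. Evaluating each term at x = 7:
  Term 0 contributes 9 + 0 · 7 = 9
  Term 1 contributes 6 + 1 · 7 = 13
  Term 2 contributes 10 + 2 · 7 = 24
  Term 3 contributes -4 + 3 · 7 = 17
  Term 4 contributes 1 + 4 · 7 = 29
p(7) = ⊕ of these = min[9, 13, 24, 17, 29] = 9.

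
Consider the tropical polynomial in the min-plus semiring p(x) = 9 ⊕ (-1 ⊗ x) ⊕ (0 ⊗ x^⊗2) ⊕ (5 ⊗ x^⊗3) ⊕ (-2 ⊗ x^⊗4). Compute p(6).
p(6) = 5

A tropical monomial a ⊗ x^⊗i evaluates to a + i · x. Evaluating each term at x = 6:
  Term 0 contributes 9 + 0 · 6 = 9
  Term 1 contributes -1 + 1 · 6 = 5
  Term 2 contributes 0 + 2 · 6 = 12
  Term 3 contributes 5 + 3 · 6 = 23
  Term 4 contributes -2 + 4 · 6 = 22
p(6) = ⊕ of these = min[9, 5, 12, 23, 22] = 5.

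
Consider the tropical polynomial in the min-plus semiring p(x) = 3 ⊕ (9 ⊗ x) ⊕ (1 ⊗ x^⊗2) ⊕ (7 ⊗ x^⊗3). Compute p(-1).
p(-1) = -1

A tropical monomial a ⊗ x^⊗i evaluates to a + i · x. Evaluating each term at x = -1:
  Term 0 contributes 3 + 0 · -1 = 3
  Term 1 contributes 9 + 1 · -1 = 8
  Term 2 contributes 1 + 2 · -1 = -1
  Term 3 contributes 7 + 3 · -1 = 4
p(-1) = ⊕ of these = min[3, 8, -1, 4] = -1.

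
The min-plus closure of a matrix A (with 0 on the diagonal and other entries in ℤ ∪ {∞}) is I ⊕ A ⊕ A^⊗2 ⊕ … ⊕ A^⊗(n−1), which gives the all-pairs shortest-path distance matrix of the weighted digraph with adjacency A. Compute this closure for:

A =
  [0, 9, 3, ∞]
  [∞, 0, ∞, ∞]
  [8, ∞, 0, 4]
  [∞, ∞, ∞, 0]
Closure =
  [0, 9, 3, 7]
  [∞, 0, ∞, ∞]
  [8, 17, 0, 4]
  [∞, ∞, ∞, 0]

This is the Floyd-Warshall all-pairs shortest-path computation. For each intermediate vertex k = 0, 1, …, 3, update dist[i][j] ← min(dist[i][j], dist[i][k] + dist[k][j]). The final matrix gives, for each (i, j), the minimum total weight of any directed path from i to j (possibly empty when i = j).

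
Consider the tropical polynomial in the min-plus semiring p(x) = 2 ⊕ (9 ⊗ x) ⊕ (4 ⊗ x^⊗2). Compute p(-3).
p(-3) = -2

A tropical monomial a ⊗ x^⊗i evaluates to a + i · x. Evaluating each term at x = -3:
  Term 0 contributes 2 + 0 · -3 = 2
  Term 1 contributes 9 + 1 · -3 = 6
  Term 2 contributes 4 + 2 · -3 = -2
p(-3) = ⊕ of these = min[2, 6, -2] = -2.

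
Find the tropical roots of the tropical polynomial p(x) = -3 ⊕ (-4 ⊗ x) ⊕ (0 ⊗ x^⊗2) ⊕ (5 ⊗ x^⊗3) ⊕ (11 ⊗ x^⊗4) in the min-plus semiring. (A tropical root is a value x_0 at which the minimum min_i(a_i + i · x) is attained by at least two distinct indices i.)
Roots: {-6, -5, -4, 1}

Each tropical root is a break point of the lower envelope of the lines y = a_i + i · x (there are 5 lines, with slopes 0, 1, ..., 4). Only the lines that attain the minimum somewhere contribute to roots; other lines are dominated. Here the surviving (envelope) indices are i = 4, i = 3, i = 2, i = 1, i = 0.
Intersections between consecutive envelope lines give the roots: for adjacent envelope indices i < j the intersection is x = (a_i − a_j) / (j − i). Reading off the sorted break points: {-6, -5, -4, 1}.
Verification: at each break x_0, at least two indices attain the minimum of min_i(a_i + i · x_0).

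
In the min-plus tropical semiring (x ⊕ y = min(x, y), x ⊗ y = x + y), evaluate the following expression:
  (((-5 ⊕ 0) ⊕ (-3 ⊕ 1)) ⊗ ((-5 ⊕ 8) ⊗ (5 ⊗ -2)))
(((-5 ⊕ 0) ⊕ (-3 ⊕ 1)) ⊗ ((-5 ⊕ 8) ⊗ (5 ⊗ -2))) = -7

Expand innermost to outermost. Recall ⊕ takes the minimum of its arguments and ⊗ takes their sum. Working out the expression (((-5 ⊕ 0) ⊕ (-3 ⊕ 1)) ⊗ ((-5 ⊕ 8) ⊗ (5 ⊗ -2))) gives -7.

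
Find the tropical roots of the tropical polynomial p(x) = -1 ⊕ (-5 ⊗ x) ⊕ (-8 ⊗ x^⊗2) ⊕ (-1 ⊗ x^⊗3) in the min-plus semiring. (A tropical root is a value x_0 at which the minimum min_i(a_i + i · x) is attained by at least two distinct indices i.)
Roots: {-7, 3, 4}

Each tropical root is a break point of the lower envelope of the lines y = a_i + i · x (there are 4 lines, with slopes 0, 1, ..., 3). Only the lines that attain the minimum somewhere contribute to roots; other lines are dominated. Here the surviving (envelope) indices are i = 3, i = 2, i = 1, i = 0.
Intersections between consecutive envelope lines give the roots: for adjacent envelope indices i < j the intersection is x = (a_i − a_j) / (j − i). Reading off the sorted break points: {-7, 3, 4}.
Verification: at each break x_0, at least two indices attain the minimum of min_i(a_i + i · x_0).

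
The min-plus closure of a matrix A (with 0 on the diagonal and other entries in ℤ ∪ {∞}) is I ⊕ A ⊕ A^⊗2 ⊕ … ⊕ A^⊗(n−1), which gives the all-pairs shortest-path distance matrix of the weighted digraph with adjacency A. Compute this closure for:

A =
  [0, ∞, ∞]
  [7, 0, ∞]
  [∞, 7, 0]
Closure =
  [0, ∞, ∞]
  [7, 0, ∞]
  [14, 7, 0]

This is the Floyd-Warshall all-pairs shortest-path computation. For each intermediate vertex k = 0, 1, …, 2, update dist[i][j] ← min(dist[i][j], dist[i][k] + dist[k][j]). The final matrix gives, for each (i, j), the minimum total weight of any directed path from i to j (possibly empty when i = j).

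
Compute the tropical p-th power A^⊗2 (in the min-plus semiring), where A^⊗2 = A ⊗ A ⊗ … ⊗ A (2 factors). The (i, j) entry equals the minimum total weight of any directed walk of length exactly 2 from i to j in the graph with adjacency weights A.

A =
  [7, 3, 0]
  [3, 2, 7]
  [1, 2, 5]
A^⊗2 =
  [1, 2, 5]
  [5, 4, 3]
  [5, 4, 1]

Each entry (A^⊗2)_ij equals the minimum over all length-2 walks i = v_0 → v_1 → … → v_2 = j of Σ_t A[v_t][v_{t+1}]. For example, for (i, j) = (0, 2) we minimise over 3 possible intermediate vertex sequences; the minimum is 5, attained along the walk 0 → 2 → 2.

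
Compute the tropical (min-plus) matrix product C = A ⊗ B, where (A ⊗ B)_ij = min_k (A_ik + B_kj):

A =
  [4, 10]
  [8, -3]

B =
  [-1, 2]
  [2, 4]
A ⊗ B =
  [3, 6]
  [-1, 1]

Apply the min-plus product entry-by-entry:
  C[0][0] = min over k of (A[0][0] + B[0][0] = 4 + -1 = 3, A[0][1] + B[1][0] = 10 + 2 = 12) = 3 (attained at k = 0)
  C[0][1] = min over k of (A[0][0] + B[0][1] = 4 + 2 = 6, A[0][1] + B[1][1] = 10 + 4 = 14) = 6 (attained at k = 0)
  C[1][0] = min over k of (A[1][0] + B[0][0] = 8 + -1 = 7, A[1][1] + B[1][0] = -3 + 2 = -1) = -1 (attained at k = 1)
  C[1][1] = min over k of (A[1][0] + B[0][1] = 8 + 2 = 10, A[1][1] + B[1][1] = -3 + 4 = 1) = 1 (attained at k = 1)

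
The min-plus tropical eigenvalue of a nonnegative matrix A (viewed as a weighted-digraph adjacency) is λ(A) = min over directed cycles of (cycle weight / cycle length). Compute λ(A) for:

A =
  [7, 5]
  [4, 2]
λ(A) = 2

Enumerate directed cycles and compute their means (weight / length). Sample:
  cycle 0 → 0: weight = 7, length = 1, mean = 7/1 ≈ 7.000
  cycle 1 → 1: weight = 2, length = 1, mean = 2/1 ≈ 2.000
  cycle 0 → 1 → 0: weight = 9, length = 2, mean = 9/2 ≈ 4.500
  cycle 1 → 0 → 1: weight = 9, length = 2, mean = 9/2 ≈ 4.500
Minimum mean = 2.000, attained e.g. along the cycle 1 → 1 with weight 2 and length 1. So λ(A) = 2/1 = 2.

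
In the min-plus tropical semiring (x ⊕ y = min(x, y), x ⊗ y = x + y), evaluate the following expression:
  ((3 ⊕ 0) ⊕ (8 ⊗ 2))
((3 ⊕ 0) ⊕ (8 ⊗ 2)) = 0

Expand innermost to outermost. Recall ⊕ takes the minimum of its arguments and ⊗ takes their sum. Working out the expression ((3 ⊕ 0) ⊕ (8 ⊗ 2)) gives 0.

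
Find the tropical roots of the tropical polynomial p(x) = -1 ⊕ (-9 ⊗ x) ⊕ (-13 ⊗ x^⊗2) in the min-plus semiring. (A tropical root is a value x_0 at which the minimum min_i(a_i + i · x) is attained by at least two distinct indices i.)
Roots: {4, 8}

Each tropical root is a break point of the lower envelope of the lines y = a_i + i · x (there are 3 lines, with slopes 0, 1, ..., 2). Only the lines that attain the minimum somewhere contribute to roots; other lines are dominated. Here the surviving (envelope) indices are i = 2, i = 1, i = 0.
Intersections between consecutive envelope lines give the roots: for adjacent envelope indices i < j the intersection is x = (a_i − a_j) / (j − i). Reading off the sorted break points: {4, 8}.
Verification: at each break x_0, at least two indices attain the minimum of min_i(a_i + i · x_0).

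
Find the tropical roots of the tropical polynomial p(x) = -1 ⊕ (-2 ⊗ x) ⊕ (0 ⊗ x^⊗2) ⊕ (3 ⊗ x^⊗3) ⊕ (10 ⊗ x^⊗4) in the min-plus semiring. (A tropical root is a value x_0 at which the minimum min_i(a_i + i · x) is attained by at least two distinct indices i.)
Roots: {-7, -3, -2, 1}

Each tropical root is a break point of the lower envelope of the lines y = a_i + i · x (there are 5 lines, with slopes 0, 1, ..., 4). Only the lines that attain the minimum somewhere contribute to roots; other lines are dominated. Here the surviving (envelope) indices are i = 4, i = 3, i = 2, i = 1, i = 0.
Intersections between consecutive envelope lines give the roots: for adjacent envelope indices i < j the intersection is x = (a_i − a_j) / (j − i). Reading off the sorted break points: {-7, -3, -2, 1}.
Verification: at each break x_0, at least two indices attain the minimum of min_i(a_i + i · x_0).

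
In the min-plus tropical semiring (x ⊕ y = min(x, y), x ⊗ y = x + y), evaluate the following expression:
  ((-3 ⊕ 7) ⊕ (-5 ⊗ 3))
((-3 ⊕ 7) ⊕ (-5 ⊗ 3)) = -3

Expand innermost to outermost. Recall ⊕ takes the minimum of its arguments and ⊗ takes their sum. Working out the expression ((-3 ⊕ 7) ⊕ (-5 ⊗ 3)) gives -3.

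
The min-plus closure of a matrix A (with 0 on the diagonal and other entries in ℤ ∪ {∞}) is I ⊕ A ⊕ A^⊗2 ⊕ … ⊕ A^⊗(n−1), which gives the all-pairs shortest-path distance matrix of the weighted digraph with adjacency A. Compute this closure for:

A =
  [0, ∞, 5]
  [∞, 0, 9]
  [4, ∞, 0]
Closure =
  [0, ∞, 5]
  [13, 0, 9]
  [4, ∞, 0]

This is the Floyd-Warshall all-pairs shortest-path computation. For each intermediate vertex k = 0, 1, …, 2, update dist[i][j] ← min(dist[i][j], dist[i][k] + dist[k][j]). The final matrix gives, for each (i, j), the minimum total weight of any directed path from i to j (possibly empty when i = j).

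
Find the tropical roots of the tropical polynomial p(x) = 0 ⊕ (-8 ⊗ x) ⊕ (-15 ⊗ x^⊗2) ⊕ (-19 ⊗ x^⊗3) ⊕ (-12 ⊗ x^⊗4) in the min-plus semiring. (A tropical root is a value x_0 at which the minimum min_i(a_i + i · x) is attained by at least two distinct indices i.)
Roots: {-7, 4, 7, 8}

Each tropical root is a break point of the lower envelope of the lines y = a_i + i · x (there are 5 lines, with slopes 0, 1, ..., 4). Only the lines that attain the minimum somewhere contribute to roots; other lines are dominated. Here the surviving (envelope) indices are i = 4, i = 3, i = 2, i = 1, i = 0.
Intersections between consecutive envelope lines give the roots: for adjacent envelope indices i < j the intersection is x = (a_i − a_j) / (j − i). Reading off the sorted break points: {-7, 4, 7, 8}.
Verification: at each break x_0, at least two indices attain the minimum of min_i(a_i + i · x_0).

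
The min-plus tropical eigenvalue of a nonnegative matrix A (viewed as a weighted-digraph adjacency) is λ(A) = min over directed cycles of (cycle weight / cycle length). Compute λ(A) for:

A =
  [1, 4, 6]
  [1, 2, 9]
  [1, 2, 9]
λ(A) = 1

Enumerate directed cycles and compute their means (weight / length). Sample:
  cycle 0 → 0: weight = 1, length = 1, mean = 1/1 ≈ 1.000
  cycle 1 → 1: weight = 2, length = 1, mean = 2/1 ≈ 2.000
  cycle 2 → 2: weight = 9, length = 1, mean = 9/1 ≈ 9.000
  cycle 0 → 1 → 0: weight = 5, length = 2, mean = 5/2 ≈ 2.500
  cycle 0 → 2 → 0: weight = 7, length = 2, mean = 7/2 ≈ 3.500
  cycle 1 → 0 → 1: weight = 5, length = 2, mean = 5/2 ≈ 2.500
Minimum mean = 1.000, attained e.g. along the cycle 0 → 0 with weight 1 and length 1. So λ(A) = 1/1 = 1.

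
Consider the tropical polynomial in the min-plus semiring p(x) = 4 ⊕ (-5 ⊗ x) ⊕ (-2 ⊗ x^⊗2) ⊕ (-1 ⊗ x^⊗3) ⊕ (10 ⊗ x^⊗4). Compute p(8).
p(8) = 3

A tropical monomial a ⊗ x^⊗i evaluates to a + i · x. Evaluating each term at x = 8:
  Term 0 contributes 4 + 0 · 8 = 4
  Term 1 contributes -5 + 1 · 8 = 3
  Term 2 contributes -2 + 2 · 8 = 14
  Term 3 contributes -1 + 3 · 8 = 23
  Term 4 contributes 10 + 4 · 8 = 42
p(8) = ⊕ of these = min[4, 3, 14, 23, 42] = 3.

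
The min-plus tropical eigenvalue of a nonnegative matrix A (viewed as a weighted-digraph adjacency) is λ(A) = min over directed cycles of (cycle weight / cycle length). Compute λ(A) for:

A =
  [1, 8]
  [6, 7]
λ(A) = 1

Enumerate directed cycles and compute their means (weight / length). Sample:
  cycle 0 → 0: weight = 1, length = 1, mean = 1/1 ≈ 1.000
  cycle 1 → 1: weight = 7, length = 1, mean = 7/1 ≈ 7.000
  cycle 0 → 1 → 0: weight = 14, length = 2, mean = 14/2 ≈ 7.000
  cycle 1 → 0 → 1: weight = 14, length = 2, mean = 14/2 ≈ 7.000
Minimum mean = 1.000, attained e.g. along the cycle 0 → 0 with weight 1 and length 1. So λ(A) = 1/1 = 1.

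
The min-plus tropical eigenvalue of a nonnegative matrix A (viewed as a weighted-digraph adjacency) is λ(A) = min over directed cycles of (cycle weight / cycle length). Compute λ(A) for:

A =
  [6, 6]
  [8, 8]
λ(A) = 6

Enumerate directed cycles and compute their means (weight / length). Sample:
  cycle 0 → 0: weight = 6, length = 1, mean = 6/1 ≈ 6.000
  cycle 1 → 1: weight = 8, length = 1, mean = 8/1 ≈ 8.000
  cycle 0 → 1 → 0: weight = 14, length = 2, mean = 14/2 ≈ 7.000
  cycle 1 → 0 → 1: weight = 14, length = 2, mean = 14/2 ≈ 7.000
Minimum mean = 6.000, attained e.g. along the cycle 0 → 0 with weight 6 and length 1. So λ(A) = 6/1 = 6.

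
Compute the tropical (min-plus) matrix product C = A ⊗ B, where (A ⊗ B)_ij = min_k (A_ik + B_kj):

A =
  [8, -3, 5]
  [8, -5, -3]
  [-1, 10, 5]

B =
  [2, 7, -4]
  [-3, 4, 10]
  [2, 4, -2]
A ⊗ B =
  [-6, 1, 3]
  [-8, -1, -5]
  [1, 6, -5]

Apply the min-plus product entry-by-entry:
  C[0][0] = min over k of (A[0][0] + B[0][0] = 8 + 2 = 10, A[0][1] + B[1][0] = -3 + -3 = -6, A[0][2] + B[2][0] = 5 + 2 = 7) = -6 (attained at k = 1)
  C[0][1] = min over k of (A[0][0] + B[0][1] = 8 + 7 = 15, A[0][1] + B[1][1] = -3 + 4 = 1, A[0][2] + B[2][1] = 5 + 4 = 9) = 1 (attained at k = 1)
  C[0][2] = min over k of (A[0][0] + B[0][2] = 8 + -4 = 4, A[0][1] + B[1][2] = -3 + 10 = 7, A[0][2] + B[2][2] = 5 + -2 = 3) = 3 (attained at k = 2)
  C[1][0] = min over k of (A[1][0] + B[0][0] = 8 + 2 = 10, A[1][1] + B[1][0] = -5 + -3 = -8, A[1][2] + B[2][0] = -3 + 2 = -1) = -8 (attained at k = 1)
  C[1][1] = min over k of (A[1][0] + B[0][1] = 8 + 7 = 15, A[1][1] + B[1][1] = -5 + 4 = -1, A[1][2] + B[2][1] = -3 + 4 = 1) = -1 (attained at k = 1)
  C[1][2] = min over k of (A[1][0] + B[0][2] = 8 + -4 = 4, A[1][1] + B[1][2] = -5 + 10 = 5, A[1][2] + B[2][2] = -3 + -2 = -5) = -5 (attained at k = 2)
  C[2][0] = min over k of (A[2][0] + B[0][0] = -1 + 2 = 1, A[2][1] + B[1][0] = 10 + -3 = 7, A[2][2] + B[2][0] = 5 + 2 = 7) = 1 (attained at k = 0)
  C[2][1] = min over k of (A[2][0] + B[0][1] = -1 + 7 = 6, A[2][1] + B[1][1] = 10 + 4 = 14, A[2][2] + B[2][1] = 5 + 4 = 9) = 6 (attained at k = 0)
  C[2][2] = min over k of (A[2][0] + B[0][2] = -1 + -4 = -5, A[2][1] + B[1][2] = 10 + 10 = 20, A[2][2] + B[2][2] = 5 + -2 = 3) = -5 (attained at k = 0)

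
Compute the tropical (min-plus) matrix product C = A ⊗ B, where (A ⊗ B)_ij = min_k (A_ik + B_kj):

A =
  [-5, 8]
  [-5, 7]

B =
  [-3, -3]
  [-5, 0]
A ⊗ B =
  [-8, -8]
  [-8, -8]

Apply the min-plus product entry-by-entry:
  C[0][0] = min over k of (A[0][0] + B[0][0] = -5 + -3 = -8, A[0][1] + B[1][0] = 8 + -5 = 3) = -8 (attained at k = 0)
  C[0][1] = min over k of (A[0][0] + B[0][1] = -5 + -3 = -8, A[0][1] + B[1][1] = 8 + 0 = 8) = -8 (attained at k = 0)
  C[1][0] = min over k of (A[1][0] + B[0][0] = -5 + -3 = -8, A[1][1] + B[1][0] = 7 + -5 = 2) = -8 (attained at k = 0)
  C[1][1] = min over k of (A[1][0] + B[0][1] = -5 + -3 = -8, A[1][1] + B[1][1] = 7 + 0 = 7) = -8 (attained at k = 0)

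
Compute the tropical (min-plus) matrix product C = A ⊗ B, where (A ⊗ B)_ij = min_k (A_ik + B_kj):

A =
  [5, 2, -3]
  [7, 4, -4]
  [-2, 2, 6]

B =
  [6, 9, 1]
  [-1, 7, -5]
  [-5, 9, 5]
A ⊗ B =
  [-8, 6, -3]
  [-9, 5, -1]
  [1, 7, -3]

Apply the min-plus product entry-by-entry:
  C[0][0] = min over k of (A[0][0] + B[0][0] = 5 + 6 = 11, A[0][1] + B[1][0] = 2 + -1 = 1, A[0][2] + B[2][0] = -3 + -5 = -8) = -8 (attained at k = 2)
  C[0][1] = min over k of (A[0][0] + B[0][1] = 5 + 9 = 14, A[0][1] + B[1][1] = 2 + 7 = 9, A[0][2] + B[2][1] = -3 + 9 = 6) = 6 (attained at k = 2)
  C[0][2] = min over k of (A[0][0] + B[0][2] = 5 + 1 = 6, A[0][1] + B[1][2] = 2 + -5 = -3, A[0][2] + B[2][2] = -3 + 5 = 2) = -3 (attained at k = 1)
  C[1][0] = min over k of (A[1][0] + B[0][0] = 7 + 6 = 13, A[1][1] + B[1][0] = 4 + -1 = 3, A[1][2] + B[2][0] = -4 + -5 = -9) = -9 (attained at k = 2)
  C[1][1] = min over k of (A[1][0] + B[0][1] = 7 + 9 = 16, A[1][1] + B[1][1] = 4 + 7 = 11, A[1][2] + B[2][1] = -4 + 9 = 5) = 5 (attained at k = 2)
  C[1][2] = min over k of (A[1][0] + B[0][2] = 7 + 1 = 8, A[1][1] + B[1][2] = 4 + -5 = -1, A[1][2] + B[2][2] = -4 + 5 = 1) = -1 (attained at k = 1)
  C[2][0] = min over k of (A[2][0] + B[0][0] = -2 + 6 = 4, A[2][1] + B[1][0] = 2 + -1 = 1, A[2][2] + B[2][0] = 6 + -5 = 1) = 1 (attained at k = 1)
  C[2][1] = min over k of (A[2][0] + B[0][1] = -2 + 9 = 7, A[2][1] + B[1][1] = 2 + 7 = 9, A[2][2] + B[2][1] = 6 + 9 = 15) = 7 (attained at k = 0)
  C[2][2] = min over k of (A[2][0] + B[0][2] = -2 + 1 = -1, A[2][1] + B[1][2] = 2 + -5 = -3, A[2][2] + B[2][2] = 6 + 5 = 11) = -3 (attained at k = 1)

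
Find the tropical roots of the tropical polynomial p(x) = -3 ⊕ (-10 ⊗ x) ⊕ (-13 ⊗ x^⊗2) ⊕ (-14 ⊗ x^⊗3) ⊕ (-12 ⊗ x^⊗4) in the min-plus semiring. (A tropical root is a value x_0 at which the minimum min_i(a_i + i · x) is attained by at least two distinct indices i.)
Roots: {-2, 1, 3, 7}

Each tropical root is a break point of the lower envelope of the lines y = a_i + i · x (there are 5 lines, with slopes 0, 1, ..., 4). Only the lines that attain the minimum somewhere contribute to roots; other lines are dominated. Here the surviving (envelope) indices are i = 4, i = 3, i = 2, i = 1, i = 0.
Intersections between consecutive envelope lines give the roots: for adjacent envelope indices i < j the intersection is x = (a_i − a_j) / (j − i). Reading off the sorted break points: {-2, 1, 3, 7}.
Verification: at each break x_0, at least two indices attain the minimum of min_i(a_i + i · x_0).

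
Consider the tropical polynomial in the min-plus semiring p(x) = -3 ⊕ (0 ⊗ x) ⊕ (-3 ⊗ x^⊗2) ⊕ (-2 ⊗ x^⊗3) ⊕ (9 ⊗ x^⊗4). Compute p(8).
p(8) = -3

A tropical monomial a ⊗ x^⊗i evaluates to a + i · x. Evaluating each term at x = 8:
  Term 0 contributes -3 + 0 · 8 = -3
  Term 1 contributes 0 + 1 · 8 = 8
  Term 2 contributes -3 + 2 · 8 = 13
  Term 3 contributes -2 + 3 · 8 = 22
  Term 4 contributes 9 + 4 · 8 = 41
p(8) = ⊕ of these = min[-3, 8, 13, 22, 41] = -3.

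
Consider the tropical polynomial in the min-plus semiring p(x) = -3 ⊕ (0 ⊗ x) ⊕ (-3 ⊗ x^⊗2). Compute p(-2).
p(-2) = -7

A tropical monomial a ⊗ x^⊗i evaluates to a + i · x. Evaluating each term at x = -2:
  Term 0 contributes -3 + 0 · -2 = -3
  Term 1 contributes 0 + 1 · -2 = -2
  Term 2 contributes -3 + 2 · -2 = -7
p(-2) = ⊕ of these = min[-3, -2, -7] = -7.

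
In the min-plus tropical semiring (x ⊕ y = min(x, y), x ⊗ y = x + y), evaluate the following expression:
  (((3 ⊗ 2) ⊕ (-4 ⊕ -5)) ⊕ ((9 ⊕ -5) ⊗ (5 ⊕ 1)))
(((3 ⊗ 2) ⊕ (-4 ⊕ -5)) ⊕ ((9 ⊕ -5) ⊗ (5 ⊕ 1))) = -5

Expand innermost to outermost. Recall ⊕ takes the minimum of its arguments and ⊗ takes their sum. Working out the expression (((3 ⊗ 2) ⊕ (-4 ⊕ -5)) ⊕ ((9 ⊕ -5) ⊗ (5 ⊕ 1))) gives -5.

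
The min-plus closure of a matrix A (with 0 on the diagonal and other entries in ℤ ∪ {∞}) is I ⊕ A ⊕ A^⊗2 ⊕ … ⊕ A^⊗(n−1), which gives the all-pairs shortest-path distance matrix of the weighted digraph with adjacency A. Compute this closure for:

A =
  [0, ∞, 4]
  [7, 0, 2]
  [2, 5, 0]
Closure =
  [0, 9, 4]
  [4, 0, 2]
  [2, 5, 0]

This is the Floyd-Warshall all-pairs shortest-path computation. For each intermediate vertex k = 0, 1, …, 2, update dist[i][j] ← min(dist[i][j], dist[i][k] + dist[k][j]). The final matrix gives, for each (i, j), the minimum total weight of any directed path from i to j (possibly empty when i = j).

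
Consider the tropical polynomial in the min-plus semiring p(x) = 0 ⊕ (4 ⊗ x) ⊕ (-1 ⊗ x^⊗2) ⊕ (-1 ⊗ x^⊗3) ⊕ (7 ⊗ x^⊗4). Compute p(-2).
p(-2) = -7

A tropical monomial a ⊗ x^⊗i evaluates to a + i · x. Evaluating each term at x = -2:
  Term 0 contributes 0 + 0 · -2 = 0
  Term 1 contributes 4 + 1 · -2 = 2
  Term 2 contributes -1 + 2 · -2 = -5
  Term 3 contributes -1 + 3 · -2 = -7
  Term 4 contributes 7 + 4 · -2 = -1
p(-2) = ⊕ of these = min[0, 2, -5, -7, -1] = -7.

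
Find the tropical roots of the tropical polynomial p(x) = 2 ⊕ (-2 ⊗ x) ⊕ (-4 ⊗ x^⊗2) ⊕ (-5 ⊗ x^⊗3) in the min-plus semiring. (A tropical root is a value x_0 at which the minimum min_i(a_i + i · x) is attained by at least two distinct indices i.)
Roots: {1, 2, 4}

Each tropical root is a break point of the lower envelope of the lines y = a_i + i · x (there are 4 lines, with slopes 0, 1, ..., 3). Only the lines that attain the minimum somewhere contribute to roots; other lines are dominated. Here the surviving (envelope) indices are i = 3, i = 2, i = 1, i = 0.
Intersections between consecutive envelope lines give the roots: for adjacent envelope indices i < j the intersection is x = (a_i − a_j) / (j − i). Reading off the sorted break points: {1, 2, 4}.
Verification: at each break x_0, at least two indices attain the minimum of min_i(a_i + i · x_0).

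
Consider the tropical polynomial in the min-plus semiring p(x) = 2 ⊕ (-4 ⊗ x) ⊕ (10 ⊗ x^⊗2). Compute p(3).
p(3) = -1

A tropical monomial a ⊗ x^⊗i evaluates to a + i · x. Evaluating each term at x = 3:
  Term 0 contributes 2 + 0 · 3 = 2
  Term 1 contributes -4 + 1 · 3 = -1
  Term 2 contributes 10 + 2 · 3 = 16
p(3) = ⊕ of these = min[2, -1, 16] = -1.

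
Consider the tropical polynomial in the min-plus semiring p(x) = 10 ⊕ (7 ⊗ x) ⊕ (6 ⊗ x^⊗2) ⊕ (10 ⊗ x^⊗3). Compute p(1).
p(1) = 8

A tropical monomial a ⊗ x^⊗i evaluates to a + i · x. Evaluating each term at x = 1:
  Term 0 contributes 10 + 0 · 1 = 10
  Term 1 contributes 7 + 1 · 1 = 8
  Term 2 contributes 6 + 2 · 1 = 8
  Term 3 contributes 10 + 3 · 1 = 13
p(1) = ⊕ of these = min[10, 8, 8, 13] = 8.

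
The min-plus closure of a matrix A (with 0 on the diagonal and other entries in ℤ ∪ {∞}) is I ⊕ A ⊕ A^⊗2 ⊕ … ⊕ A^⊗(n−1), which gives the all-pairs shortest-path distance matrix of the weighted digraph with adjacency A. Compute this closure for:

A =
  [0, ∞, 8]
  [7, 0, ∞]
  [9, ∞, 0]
Closure =
  [0, ∞, 8]
  [7, 0, 15]
  [9, ∞, 0]

This is the Floyd-Warshall all-pairs shortest-path computation. For each intermediate vertex k = 0, 1, …, 2, update dist[i][j] ← min(dist[i][j], dist[i][k] + dist[k][j]). The final matrix gives, for each (i, j), the minimum total weight of any directed path from i to j (possibly empty when i = j).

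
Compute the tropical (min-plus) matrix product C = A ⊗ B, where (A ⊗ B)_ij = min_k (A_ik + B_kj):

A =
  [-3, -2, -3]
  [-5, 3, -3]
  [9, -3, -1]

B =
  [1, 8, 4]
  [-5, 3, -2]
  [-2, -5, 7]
A ⊗ B =
  [-7, -8, -4]
  [-5, -8, -1]
  [-8, -6, -5]

Apply the min-plus product entry-by-entry:
  C[0][0] = min over k of (A[0][0] + B[0][0] = -3 + 1 = -2, A[0][1] + B[1][0] = -2 + -5 = -7, A[0][2] + B[2][0] = -3 + -2 = -5) = -7 (attained at k = 1)
  C[0][1] = min over k of (A[0][0] + B[0][1] = -3 + 8 = 5, A[0][1] + B[1][1] = -2 + 3 = 1, A[0][2] + B[2][1] = -3 + -5 = -8) = -8 (attained at k = 2)
  C[0][2] = min over k of (A[0][0] + B[0][2] = -3 + 4 = 1, A[0][1] + B[1][2] = -2 + -2 = -4, A[0][2] + B[2][2] = -3 + 7 = 4) = -4 (attained at k = 1)
  C[1][0] = min over k of (A[1][0] + B[0][0] = -5 + 1 = -4, A[1][1] + B[1][0] = 3 + -5 = -2, A[1][2] + B[2][0] = -3 + -2 = -5) = -5 (attained at k = 2)
  C[1][1] = min over k of (A[1][0] + B[0][1] = -5 + 8 = 3, A[1][1] + B[1][1] = 3 + 3 = 6, A[1][2] + B[2][1] = -3 + -5 = -8) = -8 (attained at k = 2)
  C[1][2] = min over k of (A[1][0] + B[0][2] = -5 + 4 = -1, A[1][1] + B[1][2] = 3 + -2 = 1, A[1][2] + B[2][2] = -3 + 7 = 4) = -1 (attained at k = 0)
  C[2][0] = min over k of (A[2][0] + B[0][0] = 9 + 1 = 10, A[2][1] + B[1][0] = -3 + -5 = -8, A[2][2] + B[2][0] = -1 + -2 = -3) = -8 (attained at k = 1)
  C[2][1] = min over k of (A[2][0] + B[0][1] = 9 + 8 = 17, A[2][1] + B[1][1] = -3 + 3 = 0, A[2][2] + B[2][1] = -1 + -5 = -6) = -6 (attained at k = 2)
  C[2][2] = min over k of (A[2][0] + B[0][2] = 9 + 4 = 13, A[2][1] + B[1][2] = -3 + -2 = -5, A[2][2] + B[2][2] = -1 + 7 = 6) = -5 (attained at k = 1)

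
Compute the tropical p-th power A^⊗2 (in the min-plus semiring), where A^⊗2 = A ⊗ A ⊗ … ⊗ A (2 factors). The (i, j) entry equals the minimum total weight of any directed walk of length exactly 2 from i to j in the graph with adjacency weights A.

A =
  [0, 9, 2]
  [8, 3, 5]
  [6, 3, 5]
A^⊗2 =
  [0, 5, 2]
  [8, 6, 8]
  [6, 6, 8]

Each entry (A^⊗2)_ij equals the minimum over all length-2 walks i = v_0 → v_1 → … → v_2 = j of Σ_t A[v_t][v_{t+1}]. For example, for (i, j) = (0, 2) we minimise over 3 possible intermediate vertex sequences; the minimum is 2, attained along the walk 0 → 0 → 2.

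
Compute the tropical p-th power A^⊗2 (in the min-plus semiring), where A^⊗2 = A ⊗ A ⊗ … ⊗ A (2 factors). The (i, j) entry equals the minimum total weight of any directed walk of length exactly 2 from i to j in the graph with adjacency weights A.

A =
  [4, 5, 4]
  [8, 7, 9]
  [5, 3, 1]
A^⊗2 =
  [8, 7, 5]
  [12, 12, 10]
  [6, 4, 2]

Each entry (A^⊗2)_ij equals the minimum over all length-2 walks i = v_0 → v_1 → … → v_2 = j of Σ_t A[v_t][v_{t+1}]. For example, for (i, j) = (0, 2) we minimise over 3 possible intermediate vertex sequences; the minimum is 5, attained along the walk 0 → 2 → 2.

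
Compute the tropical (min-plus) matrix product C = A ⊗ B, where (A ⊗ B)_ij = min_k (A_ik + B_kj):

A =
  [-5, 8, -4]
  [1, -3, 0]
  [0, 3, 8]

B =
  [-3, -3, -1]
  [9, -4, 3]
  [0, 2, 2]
A ⊗ B =
  [-8, -8, -6]
  [-2, -7, 0]
  [-3, -3, -1]

Apply the min-plus product entry-by-entry:
  C[0][0] = min over k of (A[0][0] + B[0][0] = -5 + -3 = -8, A[0][1] + B[1][0] = 8 + 9 = 17, A[0][2] + B[2][0] = -4 + 0 = -4) = -8 (attained at k = 0)
  C[0][1] = min over k of (A[0][0] + B[0][1] = -5 + -3 = -8, A[0][1] + B[1][1] = 8 + -4 = 4, A[0][2] + B[2][1] = -4 + 2 = -2) = -8 (attained at k = 0)
  C[0][2] = min over k of (A[0][0] + B[0][2] = -5 + -1 = -6, A[0][1] + B[1][2] = 8 + 3 = 11, A[0][2] + B[2][2] = -4 + 2 = -2) = -6 (attained at k = 0)
  C[1][0] = min over k of (A[1][0] + B[0][0] = 1 + -3 = -2, A[1][1] + B[1][0] = -3 + 9 = 6, A[1][2] + B[2][0] = 0 + 0 = 0) = -2 (attained at k = 0)
  C[1][1] = min over k of (A[1][0] + B[0][1] = 1 + -3 = -2, A[1][1] + B[1][1] = -3 + -4 = -7, A[1][2] + B[2][1] = 0 + 2 = 2) = -7 (attained at k = 1)
  C[1][2] = min over k of (A[1][0] + B[0][2] = 1 + -1 = 0, A[1][1] + B[1][2] = -3 + 3 = 0, A[1][2] + B[2][2] = 0 + 2 = 2) = 0 (attained at k = 0)
  C[2][0] = min over k of (A[2][0] + B[0][0] = 0 + -3 = -3, A[2][1] + B[1][0] = 3 + 9 = 12, A[2][2] + B[2][0] = 8 + 0 = 8) = -3 (attained at k = 0)
  C[2][1] = min over k of (A[2][0] + B[0][1] = 0 + -3 = -3, A[2][1] + B[1][1] = 3 + -4 = -1, A[2][2] + B[2][1] = 8 + 2 = 10) = -3 (attained at k = 0)
  C[2][2] = min over k of (A[2][0] + B[0][2] = 0 + -1 = -1, A[2][1] + B[1][2] = 3 + 3 = 6, A[2][2] + B[2][2] = 8 + 2 = 10) = -1 (attained at k = 0)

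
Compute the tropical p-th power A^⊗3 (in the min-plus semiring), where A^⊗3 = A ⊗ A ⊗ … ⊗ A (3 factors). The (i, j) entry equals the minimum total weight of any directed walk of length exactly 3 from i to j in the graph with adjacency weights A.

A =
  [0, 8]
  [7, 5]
A^⊗3 =
  [0, 8]
  [7, 15]

Each entry (A^⊗3)_ij equals the minimum over all length-3 walks i = v_0 → v_1 → … → v_3 = j of Σ_t A[v_t][v_{t+1}]. For example, for (i, j) = (0, 1) we minimise over 4 possible intermediate vertex sequences; the minimum is 8, attained along the walk 0 → 0 → 0 → 1.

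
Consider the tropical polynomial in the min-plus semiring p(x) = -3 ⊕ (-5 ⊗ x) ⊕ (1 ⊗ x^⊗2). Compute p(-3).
p(-3) = -8

A tropical monomial a ⊗ x^⊗i evaluates to a + i · x. Evaluating each term at x = -3:
  Term 0 contributes -3 + 0 · -3 = -3
  Term 1 contributes -5 + 1 · -3 = -8
  Term 2 contributes 1 + 2 · -3 = -5
p(-3) = ⊕ of these = min[-3, -8, -5] = -8.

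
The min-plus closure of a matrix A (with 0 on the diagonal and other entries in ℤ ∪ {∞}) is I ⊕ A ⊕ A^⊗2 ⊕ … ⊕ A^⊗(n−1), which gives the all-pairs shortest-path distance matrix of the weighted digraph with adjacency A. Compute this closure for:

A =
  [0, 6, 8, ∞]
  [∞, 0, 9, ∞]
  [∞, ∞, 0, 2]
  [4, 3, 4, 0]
Closure =
  [0, 6, 8, 10]
  [15, 0, 9, 11]
  [6, 5, 0, 2]
  [4, 3, 4, 0]

This is the Floyd-Warshall all-pairs shortest-path computation. For each intermediate vertex k = 0, 1, …, 3, update dist[i][j] ← min(dist[i][j], dist[i][k] + dist[k][j]). The final matrix gives, for each (i, j), the minimum total weight of any directed path from i to j (possibly empty when i = j).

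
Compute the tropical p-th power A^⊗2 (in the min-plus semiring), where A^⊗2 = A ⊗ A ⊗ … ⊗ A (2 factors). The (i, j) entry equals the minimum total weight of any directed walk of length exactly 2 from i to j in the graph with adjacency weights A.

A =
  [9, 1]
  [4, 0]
A^⊗2 =
  [5, 1]
  [4, 0]

Each entry (A^⊗2)_ij equals the minimum over all length-2 walks i = v_0 → v_1 → … → v_2 = j of Σ_t A[v_t][v_{t+1}]. For example, for (i, j) = (0, 1) we minimise over 2 possible intermediate vertex sequences; the minimum is 1, attained along the walk 0 → 1 → 1.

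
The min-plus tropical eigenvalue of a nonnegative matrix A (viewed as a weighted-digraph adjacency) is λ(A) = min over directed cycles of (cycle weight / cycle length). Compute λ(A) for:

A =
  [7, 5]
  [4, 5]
λ(A) = 9/2

Enumerate directed cycles and compute their means (weight / length). Sample:
  cycle 0 → 0: weight = 7, length = 1, mean = 7/1 ≈ 7.000
  cycle 1 → 1: weight = 5, length = 1, mean = 5/1 ≈ 5.000
  cycle 0 → 1 → 0: weight = 9, length = 2, mean = 9/2 ≈ 4.500
  cycle 1 → 0 → 1: weight = 9, length = 2, mean = 9/2 ≈ 4.500
Minimum mean = 4.500, attained e.g. along the cycle 0 → 1 → 0 with weight 9 and length 2. So λ(A) = 9/2 = 9/2.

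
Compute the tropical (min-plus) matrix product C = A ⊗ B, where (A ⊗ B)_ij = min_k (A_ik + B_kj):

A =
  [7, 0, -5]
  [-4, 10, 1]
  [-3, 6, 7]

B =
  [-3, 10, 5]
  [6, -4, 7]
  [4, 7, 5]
A ⊗ B =
  [-1, -4, 0]
  [-7, 6, 1]
  [-6, 2, 2]

Apply the min-plus product entry-by-entry:
  C[0][0] = min over k of (A[0][0] + B[0][0] = 7 + -3 = 4, A[0][1] + B[1][0] = 0 + 6 = 6, A[0][2] + B[2][0] = -5 + 4 = -1) = -1 (attained at k = 2)
  C[0][1] = min over k of (A[0][0] + B[0][1] = 7 + 10 = 17, A[0][1] + B[1][1] = 0 + -4 = -4, A[0][2] + B[2][1] = -5 + 7 = 2) = -4 (attained at k = 1)
  C[0][2] = min over k of (A[0][0] + B[0][2] = 7 + 5 = 12, A[0][1] + B[1][2] = 0 + 7 = 7, A[0][2] + B[2][2] = -5 + 5 = 0) = 0 (attained at k = 2)
  C[1][0] = min over k of (A[1][0] + B[0][0] = -4 + -3 = -7, A[1][1] + B[1][0] = 10 + 6 = 16, A[1][2] + B[2][0] = 1 + 4 = 5) = -7 (attained at k = 0)
  C[1][1] = min over k of (A[1][0] + B[0][1] = -4 + 10 = 6, A[1][1] + B[1][1] = 10 + -4 = 6, A[1][2] + B[2][1] = 1 + 7 = 8) = 6 (attained at k = 0)
  C[1][2] = min over k of (A[1][0] + B[0][2] = -4 + 5 = 1, A[1][1] + B[1][2] = 10 + 7 = 17, A[1][2] + B[2][2] = 1 + 5 = 6) = 1 (attained at k = 0)
  C[2][0] = min over k of (A[2][0] + B[0][0] = -3 + -3 = -6, A[2][1] + B[1][0] = 6 + 6 = 12, A[2][2] + B[2][0] = 7 + 4 = 11) = -6 (attained at k = 0)
  C[2][1] = min over k of (A[2][0] + B[0][1] = -3 + 10 = 7, A[2][1] + B[1][1] = 6 + -4 = 2, A[2][2] + B[2][1] = 7 + 7 = 14) = 2 (attained at k = 1)
  C[2][2] = min over k of (A[2][0] + B[0][2] = -3 + 5 = 2, A[2][1] + B[1][2] = 6 + 7 = 13, A[2][2] + B[2][2] = 7 + 5 = 12) = 2 (attained at k = 0)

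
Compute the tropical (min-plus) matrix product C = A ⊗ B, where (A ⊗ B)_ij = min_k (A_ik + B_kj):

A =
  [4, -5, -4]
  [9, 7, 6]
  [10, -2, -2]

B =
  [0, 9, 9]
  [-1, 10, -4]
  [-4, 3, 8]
A ⊗ B =
  [-8, -1, -9]
  [2, 9, 3]
  [-6, 1, -6]

Apply the min-plus product entry-by-entry:
  C[0][0] = min over k of (A[0][0] + B[0][0] = 4 + 0 = 4, A[0][1] + B[1][0] = -5 + -1 = -6, A[0][2] + B[2][0] = -4 + -4 = -8) = -8 (attained at k = 2)
  C[0][1] = min over k of (A[0][0] + B[0][1] = 4 + 9 = 13, A[0][1] + B[1][1] = -5 + 10 = 5, A[0][2] + B[2][1] = -4 + 3 = -1) = -1 (attained at k = 2)
  C[0][2] = min over k of (A[0][0] + B[0][2] = 4 + 9 = 13, A[0][1] + B[1][2] = -5 + -4 = -9, A[0][2] + B[2][2] = -4 + 8 = 4) = -9 (attained at k = 1)
  C[1][0] = min over k of (A[1][0] + B[0][0] = 9 + 0 = 9, A[1][1] + B[1][0] = 7 + -1 = 6, A[1][2] + B[2][0] = 6 + -4 = 2) = 2 (attained at k = 2)
  C[1][1] = min over k of (A[1][0] + B[0][1] = 9 + 9 = 18, A[1][1] + B[1][1] = 7 + 10 = 17, A[1][2] + B[2][1] = 6 + 3 = 9) = 9 (attained at k = 2)
  C[1][2] = min over k of (A[1][0] + B[0][2] = 9 + 9 = 18, A[1][1] + B[1][2] = 7 + -4 = 3, A[1][2] + B[2][2] = 6 + 8 = 14) = 3 (attained at k = 1)
  C[2][0] = min over k of (A[2][0] + B[0][0] = 10 + 0 = 10, A[2][1] + B[1][0] = -2 + -1 = -3, A[2][2] + B[2][0] = -2 + -4 = -6) = -6 (attained at k = 2)
  C[2][1] = min over k of (A[2][0] + B[0][1] = 10 + 9 = 19, A[2][1] + B[1][1] = -2 + 10 = 8, A[2][2] + B[2][1] = -2 + 3 = 1) = 1 (attained at k = 2)
  C[2][2] = min over k of (A[2][0] + B[0][2] = 10 + 9 = 19, A[2][1] + B[1][2] = -2 + -4 = -6, A[2][2] + B[2][2] = -2 + 8 = 6) = -6 (attained at k = 1)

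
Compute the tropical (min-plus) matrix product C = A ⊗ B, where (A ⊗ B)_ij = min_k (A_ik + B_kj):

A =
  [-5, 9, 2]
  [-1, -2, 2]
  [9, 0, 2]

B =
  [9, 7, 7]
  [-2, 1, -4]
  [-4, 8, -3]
A ⊗ B =
  [-2, 2, -1]
  [-4, -1, -6]
  [-2, 1, -4]

Apply the min-plus product entry-by-entry:
  C[0][0] = min over k of (A[0][0] + B[0][0] = -5 + 9 = 4, A[0][1] + B[1][0] = 9 + -2 = 7, A[0][2] + B[2][0] = 2 + -4 = -2) = -2 (attained at k = 2)
  C[0][1] = min over k of (A[0][0] + B[0][1] = -5 + 7 = 2, A[0][1] + B[1][1] = 9 + 1 = 10, A[0][2] + B[2][1] = 2 + 8 = 10) = 2 (attained at k = 0)
  C[0][2] = min over k of (A[0][0] + B[0][2] = -5 + 7 = 2, A[0][1] + B[1][2] = 9 + -4 = 5, A[0][2] + B[2][2] = 2 + -3 = -1) = -1 (attained at k = 2)
  C[1][0] = min over k of (A[1][0] + B[0][0] = -1 + 9 = 8, A[1][1] + B[1][0] = -2 + -2 = -4, A[1][2] + B[2][0] = 2 + -4 = -2) = -4 (attained at k = 1)
  C[1][1] = min over k of (A[1][0] + B[0][1] = -1 + 7 = 6, A[1][1] + B[1][1] = -2 + 1 = -1, A[1][2] + B[2][1] = 2 + 8 = 10) = -1 (attained at k = 1)
  C[1][2] = min over k of (A[1][0] + B[0][2] = -1 + 7 = 6, A[1][1] + B[1][2] = -2 + -4 = -6, A[1][2] + B[2][2] = 2 + -3 = -1) = -6 (attained at k = 1)
  C[2][0] = min over k of (A[2][0] + B[0][0] = 9 + 9 = 18, A[2][1] + B[1][0] = 0 + -2 = -2, A[2][2] + B[2][0] = 2 + -4 = -2) = -2 (attained at k = 1)
  C[2][1] = min over k of (A[2][0] + B[0][1] = 9 + 7 = 16, A[2][1] + B[1][1] = 0 + 1 = 1, A[2][2] + B[2][1] = 2 + 8 = 10) = 1 (attained at k = 1)
  C[2][2] = min over k of (A[2][0] + B[0][2] = 9 + 7 = 16, A[2][1] + B[1][2] = 0 + -4 = -4, A[2][2] + B[2][2] = 2 + -3 = -1) = -4 (attained at k = 1)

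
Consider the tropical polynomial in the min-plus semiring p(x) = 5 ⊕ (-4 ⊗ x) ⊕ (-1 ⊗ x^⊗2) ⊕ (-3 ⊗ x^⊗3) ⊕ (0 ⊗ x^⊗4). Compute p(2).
p(2) = -2

A tropical monomial a ⊗ x^⊗i evaluates to a + i · x. Evaluating each term at x = 2:
  Term 0 contributes 5 + 0 · 2 = 5
  Term 1 contributes -4 + 1 · 2 = -2
  Term 2 contributes -1 + 2 · 2 = 3
  Term 3 contributes -3 + 3 · 2 = 3
  Term 4 contributes 0 + 4 · 2 = 8
p(2) = ⊕ of these = min[5, -2, 3, 3, 8] = -2.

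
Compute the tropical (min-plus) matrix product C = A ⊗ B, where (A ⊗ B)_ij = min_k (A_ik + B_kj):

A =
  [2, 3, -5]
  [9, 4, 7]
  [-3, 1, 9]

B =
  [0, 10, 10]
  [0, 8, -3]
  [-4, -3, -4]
A ⊗ B =
  [-9, -8, -9]
  [3, 4, 1]
  [-3, 6, -2]

Apply the min-plus product entry-by-entry:
  C[0][0] = min over k of (A[0][0] + B[0][0] = 2 + 0 = 2, A[0][1] + B[1][0] = 3 + 0 = 3, A[0][2] + B[2][0] = -5 + -4 = -9) = -9 (attained at k = 2)
  C[0][1] = min over k of (A[0][0] + B[0][1] = 2 + 10 = 12, A[0][1] + B[1][1] = 3 + 8 = 11, A[0][2] + B[2][1] = -5 + -3 = -8) = -8 (attained at k = 2)
  C[0][2] = min over k of (A[0][0] + B[0][2] = 2 + 10 = 12, A[0][1] + B[1][2] = 3 + -3 = 0, A[0][2] + B[2][2] = -5 + -4 = -9) = -9 (attained at k = 2)
  C[1][0] = min over k of (A[1][0] + B[0][0] = 9 + 0 = 9, A[1][1] + B[1][0] = 4 + 0 = 4, A[1][2] + B[2][0] = 7 + -4 = 3) = 3 (attained at k = 2)
  C[1][1] = min over k of (A[1][0] + B[0][1] = 9 + 10 = 19, A[1][1] + B[1][1] = 4 + 8 = 12, A[1][2] + B[2][1] = 7 + -3 = 4) = 4 (attained at k = 2)
  C[1][2] = min over k of (A[1][0] + B[0][2] = 9 + 10 = 19, A[1][1] + B[1][2] = 4 + -3 = 1, A[1][2] + B[2][2] = 7 + -4 = 3) = 1 (attained at k = 1)
  C[2][0] = min over k of (A[2][0] + B[0][0] = -3 + 0 = -3, A[2][1] + B[1][0] = 1 + 0 = 1, A[2][2] + B[2][0] = 9 + -4 = 5) = -3 (attained at k = 0)
  C[2][1] = min over k of (A[2][0] + B[0][1] = -3 + 10 = 7, A[2][1] + B[1][1] = 1 + 8 = 9, A[2][2] + B[2][1] = 9 + -3 = 6) = 6 (attained at k = 2)
  C[2][2] = min over k of (A[2][0] + B[0][2] = -3 + 10 = 7, A[2][1] + B[1][2] = 1 + -3 = -2, A[2][2] + B[2][2] = 9 + -4 = 5) = -2 (attained at k = 1)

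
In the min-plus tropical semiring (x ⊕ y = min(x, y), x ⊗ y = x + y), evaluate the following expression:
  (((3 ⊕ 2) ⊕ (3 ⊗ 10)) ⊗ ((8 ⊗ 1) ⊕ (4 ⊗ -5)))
(((3 ⊕ 2) ⊕ (3 ⊗ 10)) ⊗ ((8 ⊗ 1) ⊕ (4 ⊗ -5))) = 1

Expand innermost to outermost. Recall ⊕ takes the minimum of its arguments and ⊗ takes their sum. Working out the expression (((3 ⊕ 2) ⊕ (3 ⊗ 10)) ⊗ ((8 ⊗ 1) ⊕ (4 ⊗ -5))) gives 1.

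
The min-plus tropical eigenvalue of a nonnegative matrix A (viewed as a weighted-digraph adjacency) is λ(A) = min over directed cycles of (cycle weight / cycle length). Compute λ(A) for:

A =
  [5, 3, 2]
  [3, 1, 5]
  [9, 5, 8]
λ(A) = 1

Enumerate directed cycles and compute their means (weight / length). Sample:
  cycle 0 → 0: weight = 5, length = 1, mean = 5/1 ≈ 5.000
  cycle 1 → 1: weight = 1, length = 1, mean = 1/1 ≈ 1.000
  cycle 2 → 2: weight = 8, length = 1, mean = 8/1 ≈ 8.000
  cycle 0 → 1 → 0: weight = 6, length = 2, mean = 6/2 ≈ 3.000
  cycle 0 → 2 → 0: weight = 11, length = 2, mean = 11/2 ≈ 5.500
  cycle 1 → 0 → 1: weight = 6, length = 2, mean = 6/2 ≈ 3.000
Minimum mean = 1.000, attained e.g. along the cycle 1 → 1 with weight 1 and length 1. So λ(A) = 1/1 = 1.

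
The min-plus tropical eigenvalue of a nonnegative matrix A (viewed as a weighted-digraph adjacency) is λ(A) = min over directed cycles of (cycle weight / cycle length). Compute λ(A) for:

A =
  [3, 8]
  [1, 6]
λ(A) = 3

Enumerate directed cycles and compute their means (weight / length). Sample:
  cycle 0 → 0: weight = 3, length = 1, mean = 3/1 ≈ 3.000
  cycle 1 → 1: weight = 6, length = 1, mean = 6/1 ≈ 6.000
  cycle 0 → 1 → 0: weight = 9, length = 2, mean = 9/2 ≈ 4.500
  cycle 1 → 0 → 1: weight = 9, length = 2, mean = 9/2 ≈ 4.500
Minimum mean = 3.000, attained e.g. along the cycle 0 → 0 with weight 3 and length 1. So λ(A) = 3/1 = 3.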